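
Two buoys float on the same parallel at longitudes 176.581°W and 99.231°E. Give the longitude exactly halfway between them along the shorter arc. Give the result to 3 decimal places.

Signed shortest Δλ from -176.581° to +99.231° is -84.188°.
Midpoint longitude = -176.581° + (-84.188°)/2 = -176.581° − 42.094° = -218.675°.
Normalise into (−180°, 180°]: +141.325°.
(The naïve average (-176.581 + +99.231)/2 = -38.675° is on the wrong side of the globe.)

141.325°E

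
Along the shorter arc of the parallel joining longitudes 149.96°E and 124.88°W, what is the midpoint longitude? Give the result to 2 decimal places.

Signed shortest Δλ from +149.96° to -124.88° is +85.16°.
Midpoint longitude = +149.96° + (+85.16°)/2 = +149.96° + 42.58° = +192.54°.
Normalise into (−180°, 180°]: -167.46°.
(The naïve average (+149.96 + -124.88)/2 = 12.54° is on the wrong side of the globe.)

167.46°W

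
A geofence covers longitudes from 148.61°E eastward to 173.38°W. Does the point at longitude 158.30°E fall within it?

Band width going east from +148.61° to -173.38°: ((-173.38 − 148.61) mod 360) = 38.01°.
Offset of +158.30° east of the west edge: ((158.30 − 148.61) mod 360) = 9.69°.
9.69° ≤ 38.01° ⇒ inside.

Yes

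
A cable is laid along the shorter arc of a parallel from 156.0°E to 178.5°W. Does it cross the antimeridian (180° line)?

Naïve |-178.5 − 156.0| = 334.5° > 180°, so the shorter arc goes the other way round — across 180°.
Signed shortest Δλ = ((-178.5 − 156.0 + 180) mod 360) − 180 = 25.5°.
Going east by 25.5° from +156.0° passes through 180° before reaching -178.5°.

Yes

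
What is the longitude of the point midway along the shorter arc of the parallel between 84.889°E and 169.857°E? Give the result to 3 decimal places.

127.373°E

Signed shortest Δλ from +84.889° to +169.857° is +84.968°.
Midpoint longitude = +84.889° + (+84.968°)/2 = +84.889° + 42.484° = +127.373°.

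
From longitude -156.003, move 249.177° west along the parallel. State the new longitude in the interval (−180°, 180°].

Start at -156.003°; shift −249.177° → -405.180°.
-405.180° lies outside (−180°, 180°]; add 360° → -45.180°.

-45.180°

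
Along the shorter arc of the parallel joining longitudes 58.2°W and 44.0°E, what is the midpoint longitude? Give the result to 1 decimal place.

7.1°W

Signed shortest Δλ from -58.2° to +44.0° is +102.2°.
Midpoint longitude = -58.2° + (+102.2°)/2 = -58.2° + 51.1° = -7.1°.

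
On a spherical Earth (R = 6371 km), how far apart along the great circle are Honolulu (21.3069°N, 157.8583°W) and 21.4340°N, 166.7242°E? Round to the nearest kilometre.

3659 km

Δλ = 166.7242 − -157.8583 = 324.5825°; wrapped into (−180°, 180°]: -35.4175°.
Δφ = 21.4340 − 21.3069 = 0.1271°.
a = sin²(Δφ/2) + cos φ₁ · cos φ₂ · sin²(Δλ/2) = 0.080240.
c = 2·atan2(√a, √(1−a)) = 0.57440 rad → d = 6371·c ≈ 3659.48 km.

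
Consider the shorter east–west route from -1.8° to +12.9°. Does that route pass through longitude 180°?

No

Signed shortest Δλ = ((12.9 − -1.8 + 180) mod 360) − 180 = 14.7°.
Going east by 14.7° from -1.8° reaches +12.9° without touching 180°.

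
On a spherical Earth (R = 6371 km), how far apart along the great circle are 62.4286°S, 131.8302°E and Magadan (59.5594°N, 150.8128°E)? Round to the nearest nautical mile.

7376 nmi

Δλ = 150.8128 − 131.8302 = 18.9826°.
Δφ = 59.5594 − -62.4286 = 121.9880°.
a = sin²(Δφ/2) + cos φ₁ · cos φ₂ · sin²(Δλ/2) = 0.771247.
c = 2·atan2(√a, √(1−a)) = 2.14420 rad → d = 6371·c ≈ 13660.70 km ≈ 7376.19 nmi.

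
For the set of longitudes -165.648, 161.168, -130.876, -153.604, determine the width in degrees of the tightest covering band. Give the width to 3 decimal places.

67.956°

Sort the longitudes: -165.648°, -153.604°, -130.876°, +161.168°.
Eastward gaps between consecutive values (wrapping around): 12.044°, 22.728°, 292.044°, 33.184°.
Largest gap = 292.044° ⇒ minimal covering band is its complement: 360° − 292.044° = 67.956°.
Band runs from +161.168° eastward to -130.876°, crossing the antimeridian.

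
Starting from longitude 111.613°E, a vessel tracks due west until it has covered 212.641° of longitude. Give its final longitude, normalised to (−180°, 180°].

101.028°W

Start at +111.613°; shift −212.641° → -101.028°.
-101.028° already lies in (−180°, 180°].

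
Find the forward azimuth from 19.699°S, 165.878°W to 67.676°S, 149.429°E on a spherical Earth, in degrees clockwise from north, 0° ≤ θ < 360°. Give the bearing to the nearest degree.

Δλ = 149.429 − -165.878 = 315.307°; wrapped into (−180°, 180°]: -44.693°.
θ = atan2( sin Δλ · cos φ₂ , cos φ₁ · sin φ₂ − sin φ₁ · cos φ₂ · cos Δλ )
  = atan2(-0.26715, -0.77989) = -161.091° → normalised to [0°, 360°): 198.909°.

199°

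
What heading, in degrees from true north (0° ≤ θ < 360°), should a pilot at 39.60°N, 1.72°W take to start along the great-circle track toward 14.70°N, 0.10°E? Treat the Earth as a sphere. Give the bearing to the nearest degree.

Δλ = 0.10 − -1.72 = 1.82°.
θ = atan2( sin Δλ · cos φ₂ , cos φ₁ · sin φ₂ − sin φ₁ · cos φ₂ · cos Δλ )
  = atan2(0.03072, -0.42072) = 175.824° → normalised to [0°, 360°): 175.824°.

176°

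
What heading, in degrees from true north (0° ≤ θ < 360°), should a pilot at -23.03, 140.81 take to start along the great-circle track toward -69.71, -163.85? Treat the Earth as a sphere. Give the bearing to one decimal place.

Δλ = -163.85 − 140.81 = -304.66°; wrapped into (−180°, 180°]: 55.34°.
θ = atan2( sin Δλ · cos φ₂ , cos φ₁ · sin φ₂ − sin φ₁ · cos φ₂ · cos Δλ )
  = atan2(0.28523, -0.78604) = 160.056° → normalised to [0°, 360°): 160.056°.

160.1°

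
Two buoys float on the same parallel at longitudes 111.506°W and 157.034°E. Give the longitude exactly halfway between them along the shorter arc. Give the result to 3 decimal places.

157.236°W

Signed shortest Δλ from -111.506° to +157.034° is -91.460°.
Midpoint longitude = -111.506° + (-91.460°)/2 = -111.506° − 45.730° = -157.236°.
(The naïve average (-111.506 + +157.034)/2 = 22.764° is on the wrong side of the globe.)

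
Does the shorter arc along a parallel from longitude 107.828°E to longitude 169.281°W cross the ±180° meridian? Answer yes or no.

Yes

Naïve |-169.281 − 107.828| = 277.109° > 180°, so the shorter arc goes the other way round — across 180°.
Signed shortest Δλ = ((-169.281 − 107.828 + 180) mod 360) − 180 = 82.891°.
Going east by 82.891° from +107.828° passes through 180° before reaching -169.281°.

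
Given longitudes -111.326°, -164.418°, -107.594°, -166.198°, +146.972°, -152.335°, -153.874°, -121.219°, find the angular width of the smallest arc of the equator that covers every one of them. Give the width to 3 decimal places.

Sort the longitudes: -166.198°, -164.418°, -153.874°, -152.335°, -121.219°, -111.326°, -107.594°, +146.972°.
Eastward gaps between consecutive values (wrapping around): 1.780°, 10.544°, 1.539°, 31.116°, 9.893°, 3.732°, 254.566°, 46.830°.
Largest gap = 254.566° ⇒ minimal covering band is its complement: 360° − 254.566° = 105.434°.
Band runs from +146.972° eastward to -107.594°, crossing the antimeridian.

105.434°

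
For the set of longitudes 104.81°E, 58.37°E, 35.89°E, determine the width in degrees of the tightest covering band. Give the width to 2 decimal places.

68.92°

Sort the longitudes: +35.89°, +58.37°, +104.81°.
Eastward gaps between consecutive values (wrapping around): 22.48°, 46.44°, 291.08°.
Largest gap = 291.08° ⇒ minimal covering band is its complement: 360° − 291.08° = 68.92°.
Band runs from +35.89° eastward to +104.81°.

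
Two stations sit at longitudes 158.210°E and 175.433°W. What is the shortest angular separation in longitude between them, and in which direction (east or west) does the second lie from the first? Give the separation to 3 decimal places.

26.357° east

Raw difference: -175.433 − 158.210 = -333.643°.
Normalise into (−180°, 180°]: -333.643° + 360° = 26.357°.
Positive ⇒ the second point lies to the east; separation 26.357°.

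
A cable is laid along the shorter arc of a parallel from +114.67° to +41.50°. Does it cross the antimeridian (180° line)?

Signed shortest Δλ = ((41.50 − 114.67 + 180) mod 360) − 180 = -73.17°.
Going west by 73.17° from +114.67° reaches +41.50° without touching 180°.

No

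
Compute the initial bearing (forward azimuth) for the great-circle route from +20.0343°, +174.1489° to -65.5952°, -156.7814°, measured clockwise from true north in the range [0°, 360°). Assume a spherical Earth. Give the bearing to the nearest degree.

Δλ = -156.7814 − 174.1489 = -330.9303°; wrapped into (−180°, 180°]: 29.0697°.
θ = atan2( sin Δλ · cos φ₂ , cos φ₁ · sin φ₂ − sin φ₁ · cos φ₂ · cos Δλ )
  = atan2(0.20075, -0.97926) = 168.415° → normalised to [0°, 360°): 168.415°.

168°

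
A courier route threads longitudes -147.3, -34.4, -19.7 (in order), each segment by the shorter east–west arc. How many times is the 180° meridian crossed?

0

Leg 1: -147.3° → -34.4°, shortest Δλ = 112.9° (east) — does not cross 180°.
Leg 2: -34.4° → -19.7°, shortest Δλ = 14.7° (east) — does not cross 180°.
Total crossings: 0.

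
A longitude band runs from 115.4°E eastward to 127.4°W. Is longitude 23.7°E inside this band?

Band width going east from +115.4° to -127.4°: ((-127.4 − 115.4) mod 360) = 117.2°.
Offset of +23.7° east of the west edge: ((23.7 − 115.4) mod 360) = 268.3°.
268.3° > 117.2° ⇒ outside.

No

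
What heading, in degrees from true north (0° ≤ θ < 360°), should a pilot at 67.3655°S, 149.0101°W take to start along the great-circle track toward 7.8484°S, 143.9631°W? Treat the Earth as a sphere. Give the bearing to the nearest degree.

6°

Δλ = -143.9631 − -149.0101 = 5.0470°.
θ = atan2( sin Δλ · cos φ₂ , cos φ₁ · sin φ₂ − sin φ₁ · cos φ₂ · cos Δλ )
  = atan2(0.08715, 0.85824) = 5.798° → normalised to [0°, 360°): 5.798°.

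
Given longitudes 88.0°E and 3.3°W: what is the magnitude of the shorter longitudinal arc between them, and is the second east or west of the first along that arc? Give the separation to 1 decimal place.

91.3° west

Raw difference: -3.3 − 88.0 = -91.3°.
Normalise into (−180°, 180°]: -91.3° stays -91.3°.
Negative ⇒ the second point lies to the west; separation 91.3°.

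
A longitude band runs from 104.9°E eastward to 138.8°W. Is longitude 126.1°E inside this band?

Band width going east from +104.9° to -138.8°: ((-138.8 − 104.9) mod 360) = 116.3°.
Offset of +126.1° east of the west edge: ((126.1 − 104.9) mod 360) = 21.2°.
21.2° ≤ 116.3° ⇒ inside.

Yes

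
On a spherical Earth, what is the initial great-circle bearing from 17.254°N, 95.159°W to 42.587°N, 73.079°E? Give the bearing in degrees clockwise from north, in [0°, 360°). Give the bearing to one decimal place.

Δλ = 73.079 − -95.159 = 168.238°.
θ = atan2( sin Δλ · cos φ₂ , cos φ₁ · sin φ₂ − sin φ₁ · cos φ₂ · cos Δλ )
  = atan2(0.15008, 0.86005) = 9.899° → normalised to [0°, 360°): 9.899°.

9.9°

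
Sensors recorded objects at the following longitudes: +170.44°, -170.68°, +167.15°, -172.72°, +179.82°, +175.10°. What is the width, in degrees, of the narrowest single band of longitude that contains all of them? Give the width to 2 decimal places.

Sort the longitudes: -172.72°, -170.68°, +167.15°, +170.44°, +175.10°, +179.82°.
Eastward gaps between consecutive values (wrapping around): 2.04°, 337.83°, 3.29°, 4.66°, 4.72°, 7.46°.
Largest gap = 337.83° ⇒ minimal covering band is its complement: 360° − 337.83° = 22.17°.
Band runs from +167.15° eastward to -170.68°, crossing the antimeridian.

22.17°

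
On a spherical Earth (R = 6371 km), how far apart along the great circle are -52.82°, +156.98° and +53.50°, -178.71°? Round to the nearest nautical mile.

Δλ = -178.71 − 156.98 = -335.69°; wrapped into (−180°, 180°]: 24.31°.
Δφ = 53.50 − -52.82 = 106.32°.
a = sin²(Δφ/2) + cos φ₁ · cos φ₂ · sin²(Δλ/2) = 0.656437.
c = 2·atan2(√a, √(1−a)) = 1.88901 rad → d = 6371·c ≈ 12034.91 km ≈ 6498.33 nmi.

6498 nmi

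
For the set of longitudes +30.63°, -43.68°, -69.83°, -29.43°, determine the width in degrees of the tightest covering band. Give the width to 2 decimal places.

100.46°

Sort the longitudes: -69.83°, -43.68°, -29.43°, +30.63°.
Eastward gaps between consecutive values (wrapping around): 26.15°, 14.25°, 60.06°, 259.54°.
Largest gap = 259.54° ⇒ minimal covering band is its complement: 360° − 259.54° = 100.46°.
Band runs from -69.83° eastward to +30.63°.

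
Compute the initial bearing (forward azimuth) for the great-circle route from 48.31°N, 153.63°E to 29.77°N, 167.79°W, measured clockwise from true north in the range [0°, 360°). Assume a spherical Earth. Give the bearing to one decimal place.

Δλ = -167.79 − 153.63 = -321.42°; wrapped into (−180°, 180°]: 38.58°.
θ = atan2( sin Δλ · cos φ₂ , cos φ₁ · sin φ₂ − sin φ₁ · cos φ₂ · cos Δλ )
  = atan2(0.54131, -0.17649) = 108.058° → normalised to [0°, 360°): 108.058°.

108.1°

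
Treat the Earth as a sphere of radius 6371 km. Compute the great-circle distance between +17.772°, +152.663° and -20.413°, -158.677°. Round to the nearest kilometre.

Δλ = -158.677 − 152.663 = -311.340°; wrapped into (−180°, 180°]: 48.660°.
Δφ = -20.413 − 17.772 = -38.185°.
a = sin²(Δφ/2) + cos φ₁ · cos φ₂ · sin²(Δλ/2) = 0.258477.
c = 2·atan2(√a, √(1−a)) = 1.06667 rad → d = 6371·c ≈ 6795.73 km.

6796 km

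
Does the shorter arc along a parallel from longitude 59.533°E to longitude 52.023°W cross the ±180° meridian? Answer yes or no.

Signed shortest Δλ = ((-52.023 − 59.533 + 180) mod 360) − 180 = -111.556°.
Going west by 111.556° from +59.533° reaches -52.023° without touching 180°.

No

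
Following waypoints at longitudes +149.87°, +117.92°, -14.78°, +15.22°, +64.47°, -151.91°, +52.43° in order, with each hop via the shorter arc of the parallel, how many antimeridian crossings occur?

2

Leg 1: +149.87° → +117.92°, shortest Δλ = -31.95° (west) — does not cross 180°.
Leg 2: +117.92° → -14.78°, shortest Δλ = -132.7° (west) — does not cross 180°.
Leg 3: -14.78° → +15.22°, shortest Δλ = 30.0° (east) — does not cross 180°.
Leg 4: +15.22° → +64.47°, shortest Δλ = 49.25° (east) — does not cross 180°.
Leg 5: +64.47° → -151.91°, shortest Δλ = 143.62° (east) — crosses 180°.
Leg 6: -151.91° → +52.43°, shortest Δλ = -155.66° (west) — crosses 180°.
Total crossings: 2.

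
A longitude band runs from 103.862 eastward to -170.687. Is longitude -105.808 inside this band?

Band width going east from +103.862° to -170.687°: ((-170.687 − 103.862) mod 360) = 85.451°.
Offset of -105.808° east of the west edge: ((-105.808 − 103.862) mod 360) = 150.330°.
150.330° > 85.451° ⇒ outside.

No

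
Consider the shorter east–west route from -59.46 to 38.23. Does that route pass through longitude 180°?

Signed shortest Δλ = ((38.23 − -59.46 + 180) mod 360) − 180 = 97.69°.
Going east by 97.69° from -59.46° reaches +38.23° without touching 180°.

No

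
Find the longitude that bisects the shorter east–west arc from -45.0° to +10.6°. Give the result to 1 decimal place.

Signed shortest Δλ from -45.0° to +10.6° is +55.6°.
Midpoint longitude = -45.0° + (+55.6°)/2 = -45.0° + 27.8° = -17.2°.

-17.2°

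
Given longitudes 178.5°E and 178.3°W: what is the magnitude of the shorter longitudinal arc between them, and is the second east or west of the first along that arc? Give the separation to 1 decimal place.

3.2° east

Raw difference: -178.3 − 178.5 = -356.8°.
Normalise into (−180°, 180°]: -356.8° + 360° = 3.2°.
Positive ⇒ the second point lies to the east; separation 3.2°.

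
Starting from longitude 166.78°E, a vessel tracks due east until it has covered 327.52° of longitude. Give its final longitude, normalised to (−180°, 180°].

134.30°E

Start at +166.78°; shift +327.52° → +494.30°.
+494.30° lies outside (−180°, 180°]; subtract 360° → +134.30°.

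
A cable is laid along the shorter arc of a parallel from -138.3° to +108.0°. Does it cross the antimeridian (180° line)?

Yes

Naïve |108.0 − -138.3| = 246.3° > 180°, so the shorter arc goes the other way round — across 180°.
Signed shortest Δλ = ((108.0 − -138.3 + 180) mod 360) − 180 = -113.7°.
Going west by 113.7° from -138.3° passes through 180° before reaching +108.0°.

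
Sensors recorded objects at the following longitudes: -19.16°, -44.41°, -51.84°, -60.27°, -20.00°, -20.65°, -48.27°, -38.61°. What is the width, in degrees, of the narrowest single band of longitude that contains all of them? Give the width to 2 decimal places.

Sort the longitudes: -60.27°, -51.84°, -48.27°, -44.41°, -38.61°, -20.65°, -20.00°, -19.16°.
Eastward gaps between consecutive values (wrapping around): 8.43°, 3.57°, 3.86°, 5.80°, 17.96°, 0.65°, 0.84°, 318.89°.
Largest gap = 318.89° ⇒ minimal covering band is its complement: 360° − 318.89° = 41.11°.
Band runs from -60.27° eastward to -19.16°.

41.11°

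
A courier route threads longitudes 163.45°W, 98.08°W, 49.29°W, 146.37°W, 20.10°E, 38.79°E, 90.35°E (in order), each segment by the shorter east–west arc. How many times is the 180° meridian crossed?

0

Leg 1: -163.45° → -98.08°, shortest Δλ = 65.37° (east) — does not cross 180°.
Leg 2: -98.08° → -49.29°, shortest Δλ = 48.79° (east) — does not cross 180°.
Leg 3: -49.29° → -146.37°, shortest Δλ = -97.08° (west) — does not cross 180°.
Leg 4: -146.37° → +20.10°, shortest Δλ = 166.47° (east) — does not cross 180°.
Leg 5: +20.10° → +38.79°, shortest Δλ = 18.69° (east) — does not cross 180°.
Leg 6: +38.79° → +90.35°, shortest Δλ = 51.56° (east) — does not cross 180°.
Total crossings: 0.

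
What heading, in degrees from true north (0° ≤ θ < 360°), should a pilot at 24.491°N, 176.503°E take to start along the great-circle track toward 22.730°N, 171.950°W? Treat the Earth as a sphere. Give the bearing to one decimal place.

97.1°

Δλ = -171.950 − 176.503 = -348.453°; wrapped into (−180°, 180°]: 11.547°.
θ = atan2( sin Δλ · cos φ₂ , cos φ₁ · sin φ₂ − sin φ₁ · cos φ₂ · cos Δλ )
  = atan2(0.18463, -0.02299) = 97.099° → normalised to [0°, 360°): 97.099°.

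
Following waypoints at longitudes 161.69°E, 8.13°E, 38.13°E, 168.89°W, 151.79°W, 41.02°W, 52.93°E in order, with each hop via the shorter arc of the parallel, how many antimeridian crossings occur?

1

Leg 1: +161.69° → +8.13°, shortest Δλ = -153.56° (west) — does not cross 180°.
Leg 2: +8.13° → +38.13°, shortest Δλ = 30.0° (east) — does not cross 180°.
Leg 3: +38.13° → -168.89°, shortest Δλ = 152.98° (east) — crosses 180°.
Leg 4: -168.89° → -151.79°, shortest Δλ = 17.1° (east) — does not cross 180°.
Leg 5: -151.79° → -41.02°, shortest Δλ = 110.77° (east) — does not cross 180°.
Leg 6: -41.02° → +52.93°, shortest Δλ = 93.95° (east) — does not cross 180°.
Total crossings: 1.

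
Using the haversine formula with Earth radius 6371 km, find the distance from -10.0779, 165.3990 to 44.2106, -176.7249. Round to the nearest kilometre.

Δλ = -176.7249 − 165.3990 = -342.1239°; wrapped into (−180°, 180°]: 17.8761°.
Δφ = 44.2106 − -10.0779 = 54.2885°.
a = sin²(Δφ/2) + cos φ₁ · cos φ₂ · sin²(Δλ/2) = 0.225183.
c = 2·atan2(√a, √(1−a)) = 0.98887 rad → d = 6371·c ≈ 6300.09 km.

6300 km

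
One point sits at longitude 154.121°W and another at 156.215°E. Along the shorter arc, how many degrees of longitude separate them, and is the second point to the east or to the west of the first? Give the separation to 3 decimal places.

49.664° west

Raw difference: 156.215 − -154.121 = 310.336°.
Normalise into (−180°, 180°]: 310.336° − 360° = -49.664°.
Negative ⇒ the second point lies to the west; separation 49.664°.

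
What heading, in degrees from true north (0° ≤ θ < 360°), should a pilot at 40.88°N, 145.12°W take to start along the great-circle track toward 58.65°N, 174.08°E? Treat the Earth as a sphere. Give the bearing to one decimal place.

Δλ = 174.08 − -145.12 = 319.20°; wrapped into (−180°, 180°]: -40.80°.
θ = atan2( sin Δλ · cos φ₂ , cos φ₁ · sin φ₂ − sin φ₁ · cos φ₂ · cos Δλ )
  = atan2(-0.33995, 0.38794) = -41.228° → normalised to [0°, 360°): 318.772°.

318.8°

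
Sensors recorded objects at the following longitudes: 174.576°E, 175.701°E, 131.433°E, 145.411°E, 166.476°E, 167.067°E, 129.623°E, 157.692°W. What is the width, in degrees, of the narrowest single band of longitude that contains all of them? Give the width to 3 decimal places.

72.685°

Sort the longitudes: -157.692°, +129.623°, +131.433°, +145.411°, +166.476°, +167.067°, +174.576°, +175.701°.
Eastward gaps between consecutive values (wrapping around): 287.315°, 1.810°, 13.978°, 21.065°, 0.591°, 7.509°, 1.125°, 26.607°.
Largest gap = 287.315° ⇒ minimal covering band is its complement: 360° − 287.315° = 72.685°.
Band runs from +129.623° eastward to -157.692°, crossing the antimeridian.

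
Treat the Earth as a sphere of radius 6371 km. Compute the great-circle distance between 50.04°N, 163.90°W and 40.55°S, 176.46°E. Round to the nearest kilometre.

Δλ = 176.46 − -163.90 = 340.36°; wrapped into (−180°, 180°]: -19.64°.
Δφ = -40.55 − 50.04 = -90.59°.
a = sin²(Δφ/2) + cos φ₁ · cos φ₂ · sin²(Δλ/2) = 0.519344.
c = 2·atan2(√a, √(1−a)) = 1.60949 rad → d = 6371·c ≈ 10254.09 km.

10254 km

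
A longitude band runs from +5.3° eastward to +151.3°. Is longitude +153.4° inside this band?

No

Band width going east from +5.3° to +151.3°: ((151.3 − 5.3) mod 360) = 146.0°.
Offset of +153.4° east of the west edge: ((153.4 − 5.3) mod 360) = 148.1°.
148.1° > 146.0° ⇒ outside.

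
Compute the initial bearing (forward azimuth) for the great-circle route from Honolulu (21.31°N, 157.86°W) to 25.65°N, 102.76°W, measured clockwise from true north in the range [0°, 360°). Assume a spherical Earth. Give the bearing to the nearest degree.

Δλ = -102.76 − -157.86 = 55.10°.
θ = atan2( sin Δλ · cos φ₂ , cos φ₁ · sin φ₂ − sin φ₁ · cos φ₂ · cos Δλ )
  = atan2(0.73933, 0.21584) = 73.725° → normalised to [0°, 360°): 73.725°.

74°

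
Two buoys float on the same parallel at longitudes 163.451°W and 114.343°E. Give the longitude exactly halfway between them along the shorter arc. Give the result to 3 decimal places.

155.446°E

Signed shortest Δλ from -163.451° to +114.343° is -82.206°.
Midpoint longitude = -163.451° + (-82.206°)/2 = -163.451° − 41.103° = -204.554°.
Normalise into (−180°, 180°]: +155.446°.
(The naïve average (-163.451 + +114.343)/2 = -24.554° is on the wrong side of the globe.)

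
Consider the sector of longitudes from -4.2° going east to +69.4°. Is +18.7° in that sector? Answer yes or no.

Yes

Band width going east from -4.2° to +69.4°: ((69.4 − -4.2) mod 360) = 73.6°.
Offset of +18.7° east of the west edge: ((18.7 − -4.2) mod 360) = 22.9°.
22.9° ≤ 73.6° ⇒ inside.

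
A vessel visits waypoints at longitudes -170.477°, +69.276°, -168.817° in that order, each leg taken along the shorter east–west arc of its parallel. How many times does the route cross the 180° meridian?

Leg 1: -170.477° → +69.276°, shortest Δλ = -120.247° (west) — crosses 180°.
Leg 2: +69.276° → -168.817°, shortest Δλ = 121.907° (east) — crosses 180°.
Total crossings: 2.

2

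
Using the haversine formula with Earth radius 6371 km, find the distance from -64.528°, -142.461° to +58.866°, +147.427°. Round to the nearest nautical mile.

8057 nmi

Δλ = 147.427 − -142.461 = 289.888°; wrapped into (−180°, 180°]: -70.112°.
Δφ = 58.866 − -64.528 = 123.394°.
a = sin²(Δφ/2) + cos φ₁ · cos φ₂ · sin²(Δλ/2) = 0.848556.
c = 2·atan2(√a, √(1−a)) = 2.34216 rad → d = 6371·c ≈ 14921.90 km ≈ 8057.18 nmi.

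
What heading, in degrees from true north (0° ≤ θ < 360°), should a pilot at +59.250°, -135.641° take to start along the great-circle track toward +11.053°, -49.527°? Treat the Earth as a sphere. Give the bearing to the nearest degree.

88°

Δλ = -49.527 − -135.641 = 86.114°.
θ = atan2( sin Δλ · cos φ₂ , cos φ₁ · sin φ₂ − sin φ₁ · cos φ₂ · cos Δλ )
  = atan2(0.97919, 0.04086) = 87.610° → normalised to [0°, 360°): 87.610°.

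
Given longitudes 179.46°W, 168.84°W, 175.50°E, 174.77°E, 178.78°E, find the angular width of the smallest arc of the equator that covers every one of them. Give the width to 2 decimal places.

16.39°

Sort the longitudes: -179.46°, -168.84°, +174.77°, +175.50°, +178.78°.
Eastward gaps between consecutive values (wrapping around): 10.62°, 343.61°, 0.73°, 3.28°, 1.76°.
Largest gap = 343.61° ⇒ minimal covering band is its complement: 360° − 343.61° = 16.39°.
Band runs from +174.77° eastward to -168.84°, crossing the antimeridian.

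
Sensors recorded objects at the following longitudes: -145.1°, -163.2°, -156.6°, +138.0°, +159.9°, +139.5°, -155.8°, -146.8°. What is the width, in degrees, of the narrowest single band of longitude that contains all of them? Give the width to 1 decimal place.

Sort the longitudes: -163.2°, -156.6°, -155.8°, -146.8°, -145.1°, +138.0°, +139.5°, +159.9°.
Eastward gaps between consecutive values (wrapping around): 6.6°, 0.8°, 9.0°, 1.7°, 283.1°, 1.5°, 20.4°, 36.9°.
Largest gap = 283.1° ⇒ minimal covering band is its complement: 360° − 283.1° = 76.9°.
Band runs from +138.0° eastward to -145.1°, crossing the antimeridian.

76.9°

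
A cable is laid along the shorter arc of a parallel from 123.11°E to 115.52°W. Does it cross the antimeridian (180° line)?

Naïve |-115.52 − 123.11| = 238.63° > 180°, so the shorter arc goes the other way round — across 180°.
Signed shortest Δλ = ((-115.52 − 123.11 + 180) mod 360) − 180 = 121.37°.
Going east by 121.37° from +123.11° passes through 180° before reaching -115.52°.

Yes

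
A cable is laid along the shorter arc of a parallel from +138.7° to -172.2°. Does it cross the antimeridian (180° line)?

Yes

Naïve |-172.2 − 138.7| = 310.9° > 180°, so the shorter arc goes the other way round — across 180°.
Signed shortest Δλ = ((-172.2 − 138.7 + 180) mod 360) − 180 = 49.1°.
Going east by 49.1° from +138.7° passes through 180° before reaching -172.2°.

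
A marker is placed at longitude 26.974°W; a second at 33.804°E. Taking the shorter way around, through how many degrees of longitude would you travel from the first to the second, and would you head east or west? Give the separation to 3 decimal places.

Raw difference: 33.804 − -26.974 = 60.778°.
Normalise into (−180°, 180°]: 60.778° stays 60.778°.
Positive ⇒ the second point lies to the east; separation 60.778°.

60.778° east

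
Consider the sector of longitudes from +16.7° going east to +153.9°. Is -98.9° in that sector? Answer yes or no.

No

Band width going east from +16.7° to +153.9°: ((153.9 − 16.7) mod 360) = 137.2°.
Offset of -98.9° east of the west edge: ((-98.9 − 16.7) mod 360) = 244.4°.
244.4° > 137.2° ⇒ outside.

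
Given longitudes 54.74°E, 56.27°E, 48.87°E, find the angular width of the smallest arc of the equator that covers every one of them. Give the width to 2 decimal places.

Sort the longitudes: +48.87°, +54.74°, +56.27°.
Eastward gaps between consecutive values (wrapping around): 5.87°, 1.53°, 352.60°.
Largest gap = 352.60° ⇒ minimal covering band is its complement: 360° − 352.60° = 7.40°.
Band runs from +48.87° eastward to +56.27°.

7.40°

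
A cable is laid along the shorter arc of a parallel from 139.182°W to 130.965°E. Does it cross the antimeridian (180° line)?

Naïve |130.965 − -139.182| = 270.147° > 180°, so the shorter arc goes the other way round — across 180°.
Signed shortest Δλ = ((130.965 − -139.182 + 180) mod 360) − 180 = -89.853°.
Going west by 89.853° from -139.182° passes through 180° before reaching +130.965°.

Yes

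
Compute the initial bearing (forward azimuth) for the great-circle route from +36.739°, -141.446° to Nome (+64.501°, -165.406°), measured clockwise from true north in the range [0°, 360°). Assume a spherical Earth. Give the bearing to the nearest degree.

Δλ = -165.406 − -141.446 = -23.960°.
θ = atan2( sin Δλ · cos φ₂ , cos φ₁ · sin φ₂ − sin φ₁ · cos φ₂ · cos Δλ )
  = atan2(-0.17482, 0.48799) = -19.710° → normalised to [0°, 360°): 340.290°.

340°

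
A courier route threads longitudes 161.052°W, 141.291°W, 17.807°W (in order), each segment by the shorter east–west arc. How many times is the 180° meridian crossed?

Leg 1: -161.052° → -141.291°, shortest Δλ = 19.761° (east) — does not cross 180°.
Leg 2: -141.291° → -17.807°, shortest Δλ = 123.484° (east) — does not cross 180°.
Total crossings: 0.

0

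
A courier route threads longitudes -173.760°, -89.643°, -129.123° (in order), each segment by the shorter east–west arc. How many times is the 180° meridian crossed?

Leg 1: -173.760° → -89.643°, shortest Δλ = 84.117° (east) — does not cross 180°.
Leg 2: -89.643° → -129.123°, shortest Δλ = -39.48° (west) — does not cross 180°.
Total crossings: 0.

0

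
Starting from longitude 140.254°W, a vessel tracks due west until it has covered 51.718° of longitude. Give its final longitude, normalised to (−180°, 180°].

168.028°E

Start at -140.254°; shift −51.718° → -191.972°.
-191.972° lies outside (−180°, 180°]; add 360° → +168.028°.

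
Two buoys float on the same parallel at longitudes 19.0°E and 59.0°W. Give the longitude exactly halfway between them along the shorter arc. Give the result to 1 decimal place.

20.0°W

Signed shortest Δλ from +19.0° to -59.0° is -78.0°.
Midpoint longitude = +19.0° + (-78.0°)/2 = +19.0° − 39.0° = -20.0°.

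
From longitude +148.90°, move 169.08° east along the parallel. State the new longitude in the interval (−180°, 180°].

Start at +148.90°; shift +169.08° → +317.98°.
+317.98° lies outside (−180°, 180°]; subtract 360° → -42.02°.

-42.02°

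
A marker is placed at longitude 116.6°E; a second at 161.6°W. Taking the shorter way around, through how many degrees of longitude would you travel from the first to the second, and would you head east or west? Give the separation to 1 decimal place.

81.8° east

Raw difference: -161.6 − 116.6 = -278.2°.
Normalise into (−180°, 180°]: -278.2° + 360° = 81.8°.
Positive ⇒ the second point lies to the east; separation 81.8°.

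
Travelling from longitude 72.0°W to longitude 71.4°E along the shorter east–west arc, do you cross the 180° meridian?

No

Signed shortest Δλ = ((71.4 − -72.0 + 180) mod 360) − 180 = 143.4°.
Going east by 143.4° from -72.0° reaches +71.4° without touching 180°.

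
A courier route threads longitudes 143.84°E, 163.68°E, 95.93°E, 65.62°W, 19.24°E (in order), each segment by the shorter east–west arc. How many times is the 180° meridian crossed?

0

Leg 1: +143.84° → +163.68°, shortest Δλ = 19.84° (east) — does not cross 180°.
Leg 2: +163.68° → +95.93°, shortest Δλ = -67.75° (west) — does not cross 180°.
Leg 3: +95.93° → -65.62°, shortest Δλ = -161.55° (west) — does not cross 180°.
Leg 4: -65.62° → +19.24°, shortest Δλ = 84.86° (east) — does not cross 180°.
Total crossings: 0.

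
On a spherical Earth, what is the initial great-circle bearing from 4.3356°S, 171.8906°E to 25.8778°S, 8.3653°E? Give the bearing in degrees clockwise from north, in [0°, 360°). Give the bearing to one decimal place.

207.0°

Δλ = 8.3653 − 171.8906 = -163.5253°.
θ = atan2( sin Δλ · cos φ₂ , cos φ₁ · sin φ₂ − sin φ₁ · cos φ₂ · cos Δλ )
  = atan2(-0.25516, -0.50043) = -152.984° → normalised to [0°, 360°): 207.016°.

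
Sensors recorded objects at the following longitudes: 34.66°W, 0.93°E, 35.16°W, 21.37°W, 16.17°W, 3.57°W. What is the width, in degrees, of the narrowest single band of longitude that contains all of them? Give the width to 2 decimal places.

Sort the longitudes: -35.16°, -34.66°, -21.37°, -16.17°, -3.57°, +0.93°.
Eastward gaps between consecutive values (wrapping around): 0.50°, 13.29°, 5.20°, 12.60°, 4.50°, 323.91°.
Largest gap = 323.91° ⇒ minimal covering band is its complement: 360° − 323.91° = 36.09°.
Band runs from -35.16° eastward to +0.93°.

36.09°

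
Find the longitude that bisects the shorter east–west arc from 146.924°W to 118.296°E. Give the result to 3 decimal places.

165.686°E

Signed shortest Δλ from -146.924° to +118.296° is -94.780°.
Midpoint longitude = -146.924° + (-94.780°)/2 = -146.924° − 47.390° = -194.314°.
Normalise into (−180°, 180°]: +165.686°.
(The naïve average (-146.924 + +118.296)/2 = -14.314° is on the wrong side of the globe.)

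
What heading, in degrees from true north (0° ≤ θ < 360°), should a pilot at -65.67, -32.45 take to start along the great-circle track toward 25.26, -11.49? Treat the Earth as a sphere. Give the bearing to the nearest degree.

19°

Δλ = -11.49 − -32.45 = 20.96°.
θ = atan2( sin Δλ · cos φ₂ , cos φ₁ · sin φ₂ − sin φ₁ · cos φ₂ · cos Δλ )
  = atan2(0.32351, 0.94534) = 18.892° → normalised to [0°, 360°): 18.892°.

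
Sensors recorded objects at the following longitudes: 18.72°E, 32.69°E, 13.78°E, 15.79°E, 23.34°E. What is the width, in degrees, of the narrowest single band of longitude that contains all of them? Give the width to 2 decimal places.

18.91°

Sort the longitudes: +13.78°, +15.79°, +18.72°, +23.34°, +32.69°.
Eastward gaps between consecutive values (wrapping around): 2.01°, 2.93°, 4.62°, 9.35°, 341.09°.
Largest gap = 341.09° ⇒ minimal covering band is its complement: 360° − 341.09° = 18.91°.
Band runs from +13.78° eastward to +32.69°.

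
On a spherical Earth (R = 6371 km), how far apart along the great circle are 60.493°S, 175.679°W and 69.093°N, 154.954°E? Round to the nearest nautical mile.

Δλ = 154.954 − -175.679 = 330.633°; wrapped into (−180°, 180°]: -29.367°.
Δφ = 69.093 − -60.493 = 129.586°.
a = sin²(Δφ/2) + cos φ₁ · cos φ₂ · sin²(Δλ/2) = 0.829911.
c = 2·atan2(√a, √(1−a)) = 2.29138 rad → d = 6371·c ≈ 14598.37 km ≈ 7882.49 nmi.

7882 nmi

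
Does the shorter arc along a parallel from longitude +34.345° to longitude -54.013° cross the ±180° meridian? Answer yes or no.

Signed shortest Δλ = ((-54.013 − 34.345 + 180) mod 360) − 180 = -88.358°.
Going west by 88.358° from +34.345° reaches -54.013° without touching 180°.

No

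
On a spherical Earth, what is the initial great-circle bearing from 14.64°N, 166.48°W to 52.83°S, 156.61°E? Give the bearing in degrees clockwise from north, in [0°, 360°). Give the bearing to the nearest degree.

202°

Δλ = 156.61 − -166.48 = 323.09°; wrapped into (−180°, 180°]: -36.91°.
θ = atan2( sin Δλ · cos φ₂ , cos φ₁ · sin φ₂ − sin φ₁ · cos φ₂ · cos Δλ )
  = atan2(-0.36285, -0.89307) = -157.889° → normalised to [0°, 360°): 202.111°.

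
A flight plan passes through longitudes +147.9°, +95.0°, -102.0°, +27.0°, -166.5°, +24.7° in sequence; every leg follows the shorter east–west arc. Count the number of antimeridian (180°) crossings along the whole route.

3

Leg 1: +147.9° → +95.0°, shortest Δλ = -52.9° (west) — does not cross 180°.
Leg 2: +95.0° → -102.0°, shortest Δλ = 163.0° (east) — crosses 180°.
Leg 3: -102.0° → +27.0°, shortest Δλ = 129.0° (east) — does not cross 180°.
Leg 4: +27.0° → -166.5°, shortest Δλ = 166.5° (east) — crosses 180°.
Leg 5: -166.5° → +24.7°, shortest Δλ = -168.8° (west) — crosses 180°.
Total crossings: 3.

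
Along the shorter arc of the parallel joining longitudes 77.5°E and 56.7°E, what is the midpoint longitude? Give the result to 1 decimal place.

Signed shortest Δλ from +77.5° to +56.7° is -20.8°.
Midpoint longitude = +77.5° + (-20.8°)/2 = +77.5° − 10.4° = +67.1°.

67.1°E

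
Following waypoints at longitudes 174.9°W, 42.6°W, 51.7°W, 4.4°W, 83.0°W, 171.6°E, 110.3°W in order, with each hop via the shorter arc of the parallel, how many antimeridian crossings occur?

2

Leg 1: -174.9° → -42.6°, shortest Δλ = 132.3° (east) — does not cross 180°.
Leg 2: -42.6° → -51.7°, shortest Δλ = -9.1° (west) — does not cross 180°.
Leg 3: -51.7° → -4.4°, shortest Δλ = 47.3° (east) — does not cross 180°.
Leg 4: -4.4° → -83.0°, shortest Δλ = -78.6° (west) — does not cross 180°.
Leg 5: -83.0° → +171.6°, shortest Δλ = -105.4° (west) — crosses 180°.
Leg 6: +171.6° → -110.3°, shortest Δλ = 78.1° (east) — crosses 180°.
Total crossings: 2.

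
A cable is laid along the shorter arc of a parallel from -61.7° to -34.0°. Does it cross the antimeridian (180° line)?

Signed shortest Δλ = ((-34.0 − -61.7 + 180) mod 360) − 180 = 27.7°.
Going east by 27.7° from -61.7° reaches -34.0° without touching 180°.

No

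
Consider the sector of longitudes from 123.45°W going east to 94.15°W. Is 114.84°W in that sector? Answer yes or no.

Band width going east from -123.45° to -94.15°: ((-94.15 − -123.45) mod 360) = 29.30°.
Offset of -114.84° east of the west edge: ((-114.84 − -123.45) mod 360) = 8.61°.
8.61° ≤ 29.30° ⇒ inside.

Yes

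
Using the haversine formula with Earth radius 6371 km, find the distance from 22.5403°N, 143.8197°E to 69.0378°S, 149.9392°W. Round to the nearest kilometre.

11452 km

Δλ = -149.9392 − 143.8197 = -293.7589°; wrapped into (−180°, 180°]: 66.2411°.
Δφ = -69.0378 − 22.5403 = -91.5781°.
a = sin²(Δφ/2) + cos φ₁ · cos φ₂ · sin²(Δλ/2) = 0.612420.
c = 2·atan2(√a, √(1−a)) = 1.79757 rad → d = 6371·c ≈ 11452.34 km.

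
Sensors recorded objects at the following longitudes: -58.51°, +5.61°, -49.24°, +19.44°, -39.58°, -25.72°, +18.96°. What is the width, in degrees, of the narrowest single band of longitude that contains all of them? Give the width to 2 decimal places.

Sort the longitudes: -58.51°, -49.24°, -39.58°, -25.72°, +5.61°, +18.96°, +19.44°.
Eastward gaps between consecutive values (wrapping around): 9.27°, 9.66°, 13.86°, 31.33°, 13.35°, 0.48°, 282.05°.
Largest gap = 282.05° ⇒ minimal covering band is its complement: 360° − 282.05° = 77.95°.
Band runs from -58.51° eastward to +19.44°.

77.95°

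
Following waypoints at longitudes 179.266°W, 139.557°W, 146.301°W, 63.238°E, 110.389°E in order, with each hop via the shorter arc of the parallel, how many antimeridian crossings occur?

Leg 1: -179.266° → -139.557°, shortest Δλ = 39.709° (east) — does not cross 180°.
Leg 2: -139.557° → -146.301°, shortest Δλ = -6.744° (west) — does not cross 180°.
Leg 3: -146.301° → +63.238°, shortest Δλ = -150.461° (west) — crosses 180°.
Leg 4: +63.238° → +110.389°, shortest Δλ = 47.151° (east) — does not cross 180°.
Total crossings: 1.

1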